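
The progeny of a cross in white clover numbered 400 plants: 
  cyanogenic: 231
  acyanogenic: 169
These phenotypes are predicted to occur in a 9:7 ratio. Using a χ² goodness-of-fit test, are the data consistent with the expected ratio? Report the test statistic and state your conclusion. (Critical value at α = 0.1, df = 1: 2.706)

Expected counts for N = 400 under a 9:7 ratio (total parts = 16):
  cyanogenic: 400 × 9/16 = 225
  acyanogenic: 400 × 7/16 = 175
χ² = Σ (O − E)² / E
  cyanogenic: (231 − 225)² / 225 = 0.1600
  acyanogenic: (169 − 175)² / 175 = 0.2057
χ² = 0.1600 + 0.2057 = 0.3657 ≈ 0.366
Degrees of freedom = 2 − 1 = 1; critical value at α = 0.1 is 2.706.
Since 0.366 < 2.706, we fail to reject the null hypothesis — the data are consistent with the 9:7 ratio.

0.366; consistent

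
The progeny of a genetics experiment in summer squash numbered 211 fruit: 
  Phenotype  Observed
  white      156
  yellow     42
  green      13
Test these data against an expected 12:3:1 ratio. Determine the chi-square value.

0.185

Expected counts for N = 211 under a 12:3:1 ratio (total parts = 16):
  white: 211 × 12/16 = 158.25
  yellow: 211 × 3/16 = 39.5625
  green: 211 × 1/16 = 13.1875
χ² = Σ (O − E)² / E
  white: (156 − 158.25)² / 158.25 = 0.0320
  yellow: (42 − 39.5625)² / 39.5625 = 0.1502
  green: (13 − 13.1875)² / 13.1875 = 0.0027
χ² = 0.0320 + 0.1502 + 0.0027 = 0.1849 ≈ 0.185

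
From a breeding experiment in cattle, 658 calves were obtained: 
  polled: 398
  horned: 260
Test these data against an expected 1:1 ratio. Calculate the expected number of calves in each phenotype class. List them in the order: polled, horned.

329, 329

Under the 1:1 hypothesis (Σ ratio = 2, N = 658):
  polled: 658 × 1/2 = 329
  horned: 658 × 1/2 = 329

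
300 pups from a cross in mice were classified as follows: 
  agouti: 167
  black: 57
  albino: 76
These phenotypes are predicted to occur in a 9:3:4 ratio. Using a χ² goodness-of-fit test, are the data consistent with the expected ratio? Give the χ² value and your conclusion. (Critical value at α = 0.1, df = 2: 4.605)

0.041; consistent

Under the 9:3:4 hypothesis (Σ ratio = 16, N = 300):
  agouti: 300 × 9/16 = 168.75
  black: 300 × 3/16 = 56.25
  albino: 300 × 4/16 = 75
χ² = Σ (O − E)² / E
  agouti: (167 − 168.75)² / 168.75 = 0.0181
  black: (57 − 56.25)² / 56.25 = 0.0100
  albino: (76 − 75)² / 75 = 0.0133
χ² = 0.0181 + 0.0100 + 0.0133 = 0.0414 ≈ 0.041
Degrees of freedom = 3 − 1 = 2; critical value at α = 0.1 is 4.605.
Since 0.041 < 4.605, we fail to reject the null hypothesis — the data are consistent with the 9:3:4 ratio.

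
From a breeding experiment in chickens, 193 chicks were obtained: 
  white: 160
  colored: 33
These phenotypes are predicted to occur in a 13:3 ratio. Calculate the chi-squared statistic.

0.346

Expected counts for N = 193 under a 13:3 ratio (total parts = 16):
  white: 193 × 13/16 = 156.8125
  colored: 193 × 3/16 = 36.1875
χ² = Σ (O − E)² / E
  white: (160 − 156.8125)² / 156.8125 = 0.0648
  colored: (33 − 36.1875)² / 36.1875 = 0.2808
χ² = 0.0648 + 0.2808 = 0.3456 ≈ 0.346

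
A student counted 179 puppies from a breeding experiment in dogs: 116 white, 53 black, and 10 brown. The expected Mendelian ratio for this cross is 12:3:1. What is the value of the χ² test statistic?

13.864

Under the 12:3:1 hypothesis (Σ ratio = 16, N = 179):
  white: 179 × 12/16 = 134.25
  black: 179 × 3/16 = 33.5625
  brown: 179 × 1/16 = 11.1875
χ² = Σ (O − E)² / E
  white: (116 − 134.25)² / 134.25 = 2.4809
  black: (53 − 33.5625)² / 33.5625 = 11.2571
  brown: (10 − 11.1875)² / 11.1875 = 0.1260
χ² = 2.4809 + 11.2571 + 0.1260 = 13.864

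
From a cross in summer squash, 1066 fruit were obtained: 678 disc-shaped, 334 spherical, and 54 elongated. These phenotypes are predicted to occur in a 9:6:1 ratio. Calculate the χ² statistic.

23.451

Expected counts for N = 1066 under a 9:6:1 ratio (total parts = 16):
  disc-shaped: 1066 × 9/16 = 599.625
  spherical: 1066 × 6/16 = 399.75
  elongated: 1066 × 1/16 = 66.625
χ² = Σ (O − E)² / E
  disc-shaped: (678 − 599.625)² / 599.625 = 10.2441
  spherical: (334 − 399.75)² / 399.75 = 10.8144
  elongated: (54 − 66.625)² / 66.625 = 2.3924
χ² = 10.2441 + 10.8144 + 2.3924 = 23.4509 ≈ 23.451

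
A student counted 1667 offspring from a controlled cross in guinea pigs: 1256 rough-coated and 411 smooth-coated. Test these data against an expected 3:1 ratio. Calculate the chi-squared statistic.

Expected counts for N = 1667 under a 3:1 ratio (total parts = 4):
  rough-coated: 1667 × 3/4 = 1250.25
  smooth-coated: 1667 × 1/4 = 416.75
χ² = Σ (O − E)² / E
  rough-coated: (1256 − 1250.25)² / 1250.25 = 0.0264
  smooth-coated: (411 − 416.75)² / 416.75 = 0.0793
χ² = 0.0264 + 0.0793 = 0.1057 ≈ 0.106

0.106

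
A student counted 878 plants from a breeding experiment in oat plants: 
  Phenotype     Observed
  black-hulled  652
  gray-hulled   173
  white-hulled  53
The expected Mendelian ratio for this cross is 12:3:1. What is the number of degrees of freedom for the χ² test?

2

A goodness-of-fit test with 3 phenotype classes has df = 3 − 1 = 2.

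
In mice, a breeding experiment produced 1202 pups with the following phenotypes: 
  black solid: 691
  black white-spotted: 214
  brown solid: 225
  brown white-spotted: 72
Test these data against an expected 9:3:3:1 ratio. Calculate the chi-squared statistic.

Under the 9:3:3:1 hypothesis (Σ ratio = 16, N = 1202):
  black solid: 1202 × 9/16 = 676.125
  black white-spotted: 1202 × 3/16 = 225.375
  brown solid: 1202 × 3/16 = 225.375
  brown white-spotted: 1202 × 1/16 = 75.125
χ² = Σ (O − E)² / E
  black solid: (691 − 676.125)² / 676.125 = 0.3273
  black white-spotted: (214 − 225.375)² / 225.375 = 0.5741
  brown solid: (225 − 225.375)² / 225.375 = 0.0006
  brown white-spotted: (72 − 75.125)² / 75.125 = 0.1300
χ² = 0.3273 + 0.5741 + 0.0006 + 0.1300 = 1.032

1.032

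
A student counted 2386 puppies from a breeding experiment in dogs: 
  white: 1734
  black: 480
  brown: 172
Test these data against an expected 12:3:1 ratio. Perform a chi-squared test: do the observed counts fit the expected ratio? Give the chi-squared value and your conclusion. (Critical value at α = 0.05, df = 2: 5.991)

Under the 12:3:1 hypothesis (Σ ratio = 16, N = 2386):
  white: 2386 × 12/16 = 1789.5
  black: 2386 × 3/16 = 447.375
  brown: 2386 × 1/16 = 149.125
χ² = Σ (O − E)² / E
  white: (1734 − 1789.5)² / 1789.5 = 1.7213
  black: (480 − 447.375)² / 447.375 = 2.3792
  brown: (172 − 149.125)² / 149.125 = 3.5089
χ² = 1.7213 + 2.3792 + 3.5089 = 7.6094 ≈ 7.609
Degrees of freedom = 3 − 1 = 2; critical value at α = 0.05 is 5.991.
Since 7.609 > 5.991, we reject the null hypothesis — the data do not fit the 12:3:1 ratio.

7.609; not consistent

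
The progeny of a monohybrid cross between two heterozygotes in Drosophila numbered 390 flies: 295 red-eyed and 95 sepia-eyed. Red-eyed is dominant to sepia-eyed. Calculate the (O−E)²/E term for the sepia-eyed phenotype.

For a monohybrid cross between heterozygotes with complete dominance, the expected phenotypic ratio is 3:1.
Total ratio parts = 4. Expected numbers out of 390:
  red-eyed: 390 × 3/4 = 292.5
  sepia-eyed: 390 × 1/4 = 97.5
Contribution of sepia-eyed: (95 − 97.5)² / 97.5 = 0.0641

0.064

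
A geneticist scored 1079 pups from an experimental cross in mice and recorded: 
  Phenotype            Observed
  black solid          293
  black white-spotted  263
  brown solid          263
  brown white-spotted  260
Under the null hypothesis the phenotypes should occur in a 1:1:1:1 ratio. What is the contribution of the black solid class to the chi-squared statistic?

Under the 1:1:1:1 hypothesis (Σ ratio = 4, N = 1079):
  black solid: 1079 × 1/4 = 269.75
  black white-spotted: 1079 × 1/4 = 269.75
  brown solid: 1079 × 1/4 = 269.75
  brown white-spotted: 1079 × 1/4 = 269.75
Contribution of black solid: (293 − 269.75)² / 269.75 = 2.0039

2.004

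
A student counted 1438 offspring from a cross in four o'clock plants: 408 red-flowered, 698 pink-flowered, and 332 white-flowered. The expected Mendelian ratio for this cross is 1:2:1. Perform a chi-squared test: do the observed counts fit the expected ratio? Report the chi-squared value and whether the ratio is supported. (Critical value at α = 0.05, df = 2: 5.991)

9.260; not consistent

Total ratio parts = 4. Expected numbers out of 1438:
  red-flowered: 1438 × 1/4 = 359.5
  pink-flowered: 1438 × 2/4 = 719
  white-flowered: 1438 × 1/4 = 359.5
χ² = Σ (O − E)² / E
  red-flowered: (408 − 359.5)² / 359.5 = 6.5431
  pink-flowered: (698 − 719)² / 719 = 0.6134
  white-flowered: (332 − 359.5)² / 359.5 = 2.1036
χ² = 6.5431 + 0.6134 + 2.1036 = 9.2601 ≈ 9.260
Degrees of freedom = 3 − 1 = 2; critical value at α = 0.05 is 5.991.
Since 9.260 > 5.991, we reject the null hypothesis — the data do not fit the 1:2:1 ratio.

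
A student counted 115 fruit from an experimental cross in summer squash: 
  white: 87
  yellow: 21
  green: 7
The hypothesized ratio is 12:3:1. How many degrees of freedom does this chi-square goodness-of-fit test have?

2

A goodness-of-fit test with 3 phenotype classes has df = 3 − 1 = 2.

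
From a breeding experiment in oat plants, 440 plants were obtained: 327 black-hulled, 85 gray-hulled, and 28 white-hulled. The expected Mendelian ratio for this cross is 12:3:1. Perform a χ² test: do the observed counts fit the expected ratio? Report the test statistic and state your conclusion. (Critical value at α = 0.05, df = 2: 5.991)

0.112; consistent

Under the 12:3:1 hypothesis (Σ ratio = 16, N = 440):
  black-hulled: 440 × 12/16 = 330
  gray-hulled: 440 × 3/16 = 82.5
  white-hulled: 440 × 1/16 = 27.5
χ² = Σ (O − E)² / E
  black-hulled: (327 − 330)² / 330 = 0.0273
  gray-hulled: (85 − 82.5)² / 82.5 = 0.0758
  white-hulled: (28 − 27.5)² / 27.5 = 0.0091
χ² = 0.0273 + 0.0758 + 0.0091 = 0.1122 ≈ 0.112
Degrees of freedom = 3 − 1 = 2; critical value at α = 0.05 is 5.991.
Since 0.112 < 5.991, we fail to reject the null hypothesis — the data are consistent with the 12:3:1 ratio.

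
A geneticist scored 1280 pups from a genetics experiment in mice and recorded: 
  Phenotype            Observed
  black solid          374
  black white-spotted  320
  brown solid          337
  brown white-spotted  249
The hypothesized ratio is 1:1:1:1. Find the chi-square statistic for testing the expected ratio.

25.769

Under the 1:1:1:1 hypothesis (Σ ratio = 4, N = 1280):
  black solid: 1280 × 1/4 = 320
  black white-spotted: 1280 × 1/4 = 320
  brown solid: 1280 × 1/4 = 320
  brown white-spotted: 1280 × 1/4 = 320
χ² = Σ (O − E)² / E
  black solid: (374 − 320)² / 320 = 9.1125
  black white-spotted: (320 − 320)² / 320 = 0.0000
  brown solid: (337 − 320)² / 320 = 0.9031
  brown white-spotted: (249 − 320)² / 320 = 15.7531
χ² = 9.1125 + 0.0000 + 0.9031 + 15.7531 = 25.7687 ≈ 25.769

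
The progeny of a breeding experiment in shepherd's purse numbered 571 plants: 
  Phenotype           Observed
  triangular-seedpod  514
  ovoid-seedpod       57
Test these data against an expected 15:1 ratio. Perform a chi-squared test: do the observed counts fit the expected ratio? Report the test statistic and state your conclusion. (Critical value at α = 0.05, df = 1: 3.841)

13.576; not consistent

Total ratio parts = 16. Expected numbers out of 571:
  triangular-seedpod: 571 × 15/16 = 535.3125
  ovoid-seedpod: 571 × 1/16 = 35.6875
χ² = Σ (O − E)² / E
  triangular-seedpod: (514 − 535.3125)² / 535.3125 = 0.8485
  ovoid-seedpod: (57 − 35.6875)² / 35.6875 = 12.7278
χ² = 0.8485 + 12.7278 = 13.5763 ≈ 13.576
Degrees of freedom = 2 − 1 = 1; critical value at α = 0.05 is 3.841.
Since 13.576 > 3.841, we reject the null hypothesis — the data do not fit the 15:1 ratio.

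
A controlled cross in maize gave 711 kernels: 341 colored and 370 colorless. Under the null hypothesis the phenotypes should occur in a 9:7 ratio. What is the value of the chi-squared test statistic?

Under the 9:7 hypothesis (Σ ratio = 16, N = 711):
  colored: 711 × 9/16 = 399.9375
  colorless: 711 × 7/16 = 311.0625
χ² = Σ (O − E)² / E
  colored: (341 − 399.9375)² / 399.9375 = 8.6854
  colorless: (370 − 311.0625)² / 311.0625 = 11.1670
χ² = 8.6854 + 11.1670 = 19.8524 ≈ 19.852

19.852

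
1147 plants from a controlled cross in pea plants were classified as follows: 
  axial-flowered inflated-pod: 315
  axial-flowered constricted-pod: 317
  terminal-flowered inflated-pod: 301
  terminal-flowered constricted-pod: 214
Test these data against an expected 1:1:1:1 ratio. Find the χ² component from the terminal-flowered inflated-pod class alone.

0.708

Total ratio parts = 4. Expected numbers out of 1147:
  axial-flowered inflated-pod: 1147 × 1/4 = 286.75
  axial-flowered constricted-pod: 1147 × 1/4 = 286.75
  terminal-flowered inflated-pod: 1147 × 1/4 = 286.75
  terminal-flowered constricted-pod: 1147 × 1/4 = 286.75
Contribution of terminal-flowered inflated-pod: (301 − 286.75)² / 286.75 = 0.7082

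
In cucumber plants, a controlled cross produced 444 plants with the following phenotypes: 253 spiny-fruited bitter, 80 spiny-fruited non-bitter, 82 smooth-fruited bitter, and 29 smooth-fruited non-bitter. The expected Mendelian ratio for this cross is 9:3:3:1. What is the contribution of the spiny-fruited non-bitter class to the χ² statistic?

0.127

Expected counts for N = 444 under a 9:3:3:1 ratio (total parts = 16):
  spiny-fruited bitter: 444 × 9/16 = 249.75
  spiny-fruited non-bitter: 444 × 3/16 = 83.25
  smooth-fruited bitter: 444 × 3/16 = 83.25
  smooth-fruited non-bitter: 444 × 1/16 = 27.75
Contribution of spiny-fruited non-bitter: (80 − 83.25)² / 83.25 = 0.1269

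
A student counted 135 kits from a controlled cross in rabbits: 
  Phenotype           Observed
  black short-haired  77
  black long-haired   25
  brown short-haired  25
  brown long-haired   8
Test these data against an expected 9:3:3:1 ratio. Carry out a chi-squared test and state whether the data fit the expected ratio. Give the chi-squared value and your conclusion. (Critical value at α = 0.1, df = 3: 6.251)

0.045; consistent

Under the 9:3:3:1 hypothesis (Σ ratio = 16, N = 135):
  black short-haired: 135 × 9/16 = 75.9375
  black long-haired: 135 × 3/16 = 25.3125
  brown short-haired: 135 × 3/16 = 25.3125
  brown long-haired: 135 × 1/16 = 8.4375
χ² = Σ (O − E)² / E
  black short-haired: (77 − 75.9375)² / 75.9375 = 0.0149
  black long-haired: (25 − 25.3125)² / 25.3125 = 0.0039
  brown short-haired: (25 − 25.3125)² / 25.3125 = 0.0039
  brown long-haired: (8 − 8.4375)² / 8.4375 = 0.0227
χ² = 0.0149 + 0.0039 + 0.0039 + 0.0227 = 0.0454 ≈ 0.045
Degrees of freedom = 4 − 1 = 3; critical value at α = 0.1 is 6.251.
Since 0.045 < 6.251, we fail to reject the null hypothesis — the data are consistent with the 9:3:3:1 ratio.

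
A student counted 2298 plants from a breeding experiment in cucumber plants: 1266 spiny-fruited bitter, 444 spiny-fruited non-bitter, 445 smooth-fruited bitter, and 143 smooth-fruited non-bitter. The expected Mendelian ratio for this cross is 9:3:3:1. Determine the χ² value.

Total ratio parts = 16. Expected numbers out of 2298:
  spiny-fruited bitter: 2298 × 9/16 = 1292.625
  spiny-fruited non-bitter: 2298 × 3/16 = 430.875
  smooth-fruited bitter: 2298 × 3/16 = 430.875
  smooth-fruited non-bitter: 2298 × 1/16 = 143.625
χ² = Σ (O − E)² / E
  spiny-fruited bitter: (1266 − 1292.625)² / 1292.625 = 0.5484
  spiny-fruited non-bitter: (444 − 430.875)² / 430.875 = 0.3998
  smooth-fruited bitter: (445 − 430.875)² / 430.875 = 0.4630
  smooth-fruited non-bitter: (143 − 143.625)² / 143.625 = 0.0027
χ² = 0.5484 + 0.3998 + 0.4630 + 0.0027 = 1.4139 ≈ 1.414

1.414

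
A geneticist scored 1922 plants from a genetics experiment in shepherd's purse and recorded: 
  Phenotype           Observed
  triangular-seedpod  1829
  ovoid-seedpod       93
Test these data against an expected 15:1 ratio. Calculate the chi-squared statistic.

6.533

Under the 15:1 hypothesis (Σ ratio = 16, N = 1922):
  triangular-seedpod: 1922 × 15/16 = 1801.875
  ovoid-seedpod: 1922 × 1/16 = 120.125
χ² = Σ (O − E)² / E
  triangular-seedpod: (1829 − 1801.875)² / 1801.875 = 0.4083
  ovoid-seedpod: (93 − 120.125)² / 120.125 = 6.1250
χ² = 0.4083 + 6.1250 = 6.5333 ≈ 6.533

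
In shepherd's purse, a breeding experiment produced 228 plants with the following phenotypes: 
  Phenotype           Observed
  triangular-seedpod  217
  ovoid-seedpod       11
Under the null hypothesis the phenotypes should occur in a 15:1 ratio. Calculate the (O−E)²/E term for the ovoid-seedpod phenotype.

0.741

Under the 15:1 hypothesis (Σ ratio = 16, N = 228):
  triangular-seedpod: 228 × 15/16 = 213.75
  ovoid-seedpod: 228 × 1/16 = 14.25
Contribution of ovoid-seedpod: (11 − 14.25)² / 14.25 = 0.7412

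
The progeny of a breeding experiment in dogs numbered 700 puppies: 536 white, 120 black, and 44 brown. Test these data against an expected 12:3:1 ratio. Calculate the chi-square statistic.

Under the 12:3:1 hypothesis (Σ ratio = 16, N = 700):
  white: 700 × 12/16 = 525
  black: 700 × 3/16 = 131.25
  brown: 700 × 1/16 = 43.75
χ² = Σ (O − E)² / E
  white: (536 − 525)² / 525 = 0.2305
  black: (120 − 131.25)² / 131.25 = 0.9643
  brown: (44 − 43.75)² / 43.75 = 0.0014
χ² = 0.2305 + 0.9643 + 0.0014 = 1.1962 ≈ 1.196

1.196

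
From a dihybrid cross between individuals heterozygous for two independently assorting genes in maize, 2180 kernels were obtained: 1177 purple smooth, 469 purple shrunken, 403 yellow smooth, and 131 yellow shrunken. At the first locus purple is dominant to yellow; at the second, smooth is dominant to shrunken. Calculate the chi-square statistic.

A dihybrid F₂ with independent assortment and complete dominance at both loci gives a 9:3:3:1 phenotypic ratio.
Under the 9:3:3:1 hypothesis (Σ ratio = 16, N = 2180):
  purple smooth: 2180 × 9/16 = 1226.25
  purple shrunken: 2180 × 3/16 = 408.75
  yellow smooth: 2180 × 3/16 = 408.75
  yellow shrunken: 2180 × 1/16 = 136.25
χ² = Σ (O − E)² / E
  purple smooth: (1177 − 1226.25)² / 1226.25 = 1.9780
  purple shrunken: (469 − 408.75)² / 408.75 = 8.8809
  yellow smooth: (403 − 408.75)² / 408.75 = 0.0809
  yellow shrunken: (131 − 136.25)² / 136.25 = 0.2023
χ² = 1.9780 + 8.8809 + 0.0809 + 0.2023 = 11.1421 ≈ 11.142

11.142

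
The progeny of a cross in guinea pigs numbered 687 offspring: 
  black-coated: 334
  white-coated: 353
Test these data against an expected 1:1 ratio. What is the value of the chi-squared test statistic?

0.525

The 1:1 ratio has 2 parts, so with N = 687 the expected counts are:
  black-coated: 687 × 1/2 = 343.5
  white-coated: 687 × 1/2 = 343.5
χ² = Σ (O − E)² / E
  black-coated: (334 − 343.5)² / 343.5 = 0.2627
  white-coated: (353 − 343.5)² / 343.5 = 0.2627
χ² = 0.2627 + 0.2627 = 0.5254 ≈ 0.525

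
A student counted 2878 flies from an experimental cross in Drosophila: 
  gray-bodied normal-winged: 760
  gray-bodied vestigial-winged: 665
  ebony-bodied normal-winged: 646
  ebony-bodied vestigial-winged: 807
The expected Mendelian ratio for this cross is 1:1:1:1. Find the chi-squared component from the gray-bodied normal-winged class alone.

Expected counts for N = 2878 under a 1:1:1:1 ratio (total parts = 4):
  gray-bodied normal-winged: 2878 × 1/4 = 719.5
  gray-bodied vestigial-winged: 2878 × 1/4 = 719.5
  ebony-bodied normal-winged: 2878 × 1/4 = 719.5
  ebony-bodied vestigial-winged: 2878 × 1/4 = 719.5
Contribution of gray-bodied normal-winged: (760 − 719.5)² / 719.5 = 2.2797

2.280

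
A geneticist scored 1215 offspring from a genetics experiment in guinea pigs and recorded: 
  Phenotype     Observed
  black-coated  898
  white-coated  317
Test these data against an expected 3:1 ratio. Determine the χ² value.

The 3:1 ratio has 4 parts, so with N = 1215 the expected counts are:
  black-coated: 1215 × 3/4 = 911.25
  white-coated: 1215 × 1/4 = 303.75
χ² = Σ (O − E)² / E
  black-coated: (898 − 911.25)² / 911.25 = 0.1927
  white-coated: (317 − 303.75)² / 303.75 = 0.5780
χ² = 0.1927 + 0.5780 = 0.7707 ≈ 0.771

0.771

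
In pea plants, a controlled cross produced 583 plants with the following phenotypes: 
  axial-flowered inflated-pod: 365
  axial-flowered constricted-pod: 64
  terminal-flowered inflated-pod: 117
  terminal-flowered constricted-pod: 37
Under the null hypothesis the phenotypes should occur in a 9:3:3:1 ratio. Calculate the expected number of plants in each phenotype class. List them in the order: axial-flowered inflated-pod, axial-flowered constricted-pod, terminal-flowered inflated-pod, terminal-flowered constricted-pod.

327.9375, 109.3125, 109.3125, 36.4375

The 9:3:3:1 ratio has 16 parts, so with N = 583 the expected counts are:
  axial-flowered inflated-pod: 583 × 9/16 = 327.9375
  axial-flowered constricted-pod: 583 × 3/16 = 109.3125
  terminal-flowered inflated-pod: 583 × 3/16 = 109.3125
  terminal-flowered constricted-pod: 583 × 1/16 = 36.4375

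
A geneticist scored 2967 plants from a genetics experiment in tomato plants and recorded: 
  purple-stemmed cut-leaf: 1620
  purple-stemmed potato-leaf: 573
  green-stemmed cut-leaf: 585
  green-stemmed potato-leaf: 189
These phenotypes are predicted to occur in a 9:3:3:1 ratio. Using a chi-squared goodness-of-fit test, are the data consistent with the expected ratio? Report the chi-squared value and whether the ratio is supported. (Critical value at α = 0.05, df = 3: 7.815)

Under the 9:3:3:1 hypothesis (Σ ratio = 16, N = 2967):
  purple-stemmed cut-leaf: 2967 × 9/16 = 1668.9375
  purple-stemmed potato-leaf: 2967 × 3/16 = 556.3125
  green-stemmed cut-leaf: 2967 × 3/16 = 556.3125
  green-stemmed potato-leaf: 2967 × 1/16 = 185.4375
χ² = Σ (O − E)² / E
  purple-stemmed cut-leaf: (1620 − 1668.9375)² / 1668.9375 = 1.4350
  purple-stemmed potato-leaf: (573 − 556.3125)² / 556.3125 = 0.5006
  green-stemmed cut-leaf: (585 − 556.3125)² / 556.3125 = 1.4793
  green-stemmed potato-leaf: (189 − 185.4375)² / 185.4375 = 0.0684
χ² = 1.4350 + 0.5006 + 1.4793 + 0.0684 = 3.4833 ≈ 3.483
Degrees of freedom = 4 − 1 = 3; critical value at α = 0.05 is 7.815.
Since 3.483 < 7.815, we fail to reject the null hypothesis — the data are consistent with the 9:3:3:1 ratio.

3.483; consistent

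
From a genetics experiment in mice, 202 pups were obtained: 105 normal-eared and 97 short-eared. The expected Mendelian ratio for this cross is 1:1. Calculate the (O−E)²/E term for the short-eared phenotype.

0.158

The 1:1 ratio has 2 parts, so with N = 202 the expected counts are:
  normal-eared: 202 × 1/2 = 101
  short-eared: 202 × 1/2 = 101
Contribution of short-eared: (97 − 101)² / 101 = 0.1584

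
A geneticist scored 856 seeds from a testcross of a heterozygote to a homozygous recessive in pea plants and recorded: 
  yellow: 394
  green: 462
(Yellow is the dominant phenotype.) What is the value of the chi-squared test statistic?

A testcross of a heterozygote (Aa × aa) gives a 1:1 phenotypic ratio.
Under the 1:1 hypothesis (Σ ratio = 2, N = 856):
  yellow: 856 × 1/2 = 428
  green: 856 × 1/2 = 428
χ² = Σ (O − E)² / E
  yellow: (394 − 428)² / 428 = 2.7009
  green: (462 − 428)² / 428 = 2.7009
χ² = 2.7009 + 2.7009 = 5.4018 ≈ 5.402

5.402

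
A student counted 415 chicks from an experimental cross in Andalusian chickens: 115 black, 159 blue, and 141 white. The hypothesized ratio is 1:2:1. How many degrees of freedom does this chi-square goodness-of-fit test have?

2

A goodness-of-fit test with 3 phenotype classes has df = 3 − 1 = 2.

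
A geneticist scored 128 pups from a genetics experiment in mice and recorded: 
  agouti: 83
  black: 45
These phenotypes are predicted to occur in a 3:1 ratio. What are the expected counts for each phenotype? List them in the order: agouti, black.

The 3:1 ratio has 4 parts, so with N = 128 the expected counts are:
  agouti: 128 × 3/4 = 96
  black: 128 × 1/4 = 32

96, 32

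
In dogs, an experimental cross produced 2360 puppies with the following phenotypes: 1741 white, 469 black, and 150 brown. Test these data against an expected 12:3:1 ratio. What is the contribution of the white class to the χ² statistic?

Under the 12:3:1 hypothesis (Σ ratio = 16, N = 2360):
  white: 2360 × 12/16 = 1770
  black: 2360 × 3/16 = 442.5
  brown: 2360 × 1/16 = 147.5
Contribution of white: (1741 − 1770)² / 1770 = 0.4751

0.475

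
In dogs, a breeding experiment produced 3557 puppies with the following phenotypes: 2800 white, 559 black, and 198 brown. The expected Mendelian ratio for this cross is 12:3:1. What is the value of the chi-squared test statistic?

26.684

Total ratio parts = 16. Expected numbers out of 3557:
  white: 3557 × 12/16 = 2667.75
  black: 3557 × 3/16 = 666.9375
  brown: 3557 × 1/16 = 222.3125
χ² = Σ (O − E)² / E
  white: (2800 − 2667.75)² / 2667.75 = 6.5561
  black: (559 − 666.9375)² / 666.9375 = 17.4687
  brown: (198 − 222.3125)² / 222.3125 = 2.6589
χ² = 6.5561 + 17.4687 + 2.6589 = 26.6837 ≈ 26.684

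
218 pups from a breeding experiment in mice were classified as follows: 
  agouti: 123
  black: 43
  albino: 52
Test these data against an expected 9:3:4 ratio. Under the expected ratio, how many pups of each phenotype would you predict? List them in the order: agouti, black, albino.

Expected counts for N = 218 under a 9:3:4 ratio (total parts = 16):
  agouti: 218 × 9/16 = 122.625
  black: 218 × 3/16 = 40.875
  albino: 218 × 4/16 = 54.5

122.625, 40.875, 54.5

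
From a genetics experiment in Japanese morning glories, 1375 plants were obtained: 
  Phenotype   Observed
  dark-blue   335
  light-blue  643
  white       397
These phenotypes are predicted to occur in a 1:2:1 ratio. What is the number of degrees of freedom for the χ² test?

A goodness-of-fit test with 3 phenotype classes has df = 3 − 1 = 2.

2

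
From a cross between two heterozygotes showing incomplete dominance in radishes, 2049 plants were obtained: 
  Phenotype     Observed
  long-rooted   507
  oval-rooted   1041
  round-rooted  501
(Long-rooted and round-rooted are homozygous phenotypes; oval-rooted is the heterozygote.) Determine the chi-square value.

0.567

With incomplete dominance, a heterozygote × heterozygote cross gives a 1:2:1 phenotypic ratio.
The 1:2:1 ratio has 4 parts, so with N = 2049 the expected counts are:
  long-rooted: 2049 × 1/4 = 512.25
  oval-rooted: 2049 × 2/4 = 1024.5
  round-rooted: 2049 × 1/4 = 512.25
χ² = Σ (O − E)² / E
  long-rooted: (507 − 512.25)² / 512.25 = 0.0538
  oval-rooted: (1041 − 1024.5)² / 1024.5 = 0.2657
  round-rooted: (501 − 512.25)² / 512.25 = 0.2471
χ² = 0.0538 + 0.2657 + 0.2471 = 0.5666 ≈ 0.567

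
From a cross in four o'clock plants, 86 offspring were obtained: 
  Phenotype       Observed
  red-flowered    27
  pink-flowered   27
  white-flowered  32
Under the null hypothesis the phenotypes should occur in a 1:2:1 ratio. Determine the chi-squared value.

The 1:2:1 ratio has 4 parts, so with N = 86 the expected counts are:
  red-flowered: 86 × 1/4 = 21.5
  pink-flowered: 86 × 2/4 = 43
  white-flowered: 86 × 1/4 = 21.5
χ² = Σ (O − E)² / E
  red-flowered: (27 − 21.5)² / 21.5 = 1.4070
  pink-flowered: (27 − 43)² / 43 = 5.9535
  white-flowered: (32 − 21.5)² / 21.5 = 5.1279
χ² = 1.4070 + 5.9535 + 5.1279 = 12.4884 ≈ 12.488

12.488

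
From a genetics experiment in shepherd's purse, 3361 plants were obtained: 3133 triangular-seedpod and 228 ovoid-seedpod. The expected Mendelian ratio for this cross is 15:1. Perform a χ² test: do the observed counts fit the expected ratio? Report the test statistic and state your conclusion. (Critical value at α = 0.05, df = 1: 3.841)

Total ratio parts = 16. Expected numbers out of 3361:
  triangular-seedpod: 3361 × 15/16 = 3150.9375
  ovoid-seedpod: 3361 × 1/16 = 210.0625
χ² = Σ (O − E)² / E
  triangular-seedpod: (3133 − 3150.9375)² / 3150.9375 = 0.1021
  ovoid-seedpod: (228 − 210.0625)² / 210.0625 = 1.5317
χ² = 0.1021 + 1.5317 = 1.6338 ≈ 1.634
Degrees of freedom = 2 − 1 = 1; critical value at α = 0.05 is 3.841.
Since 1.634 < 3.841, we fail to reject the null hypothesis — the data are consistent with the 15:1 ratio.

1.634; consistent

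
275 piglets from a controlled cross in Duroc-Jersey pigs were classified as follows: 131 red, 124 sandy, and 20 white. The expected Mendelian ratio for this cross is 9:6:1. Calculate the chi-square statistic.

The 9:6:1 ratio has 16 parts, so with N = 275 the expected counts are:
  red: 275 × 9/16 = 154.6875
  sandy: 275 × 6/16 = 103.125
  white: 275 × 1/16 = 17.1875
χ² = Σ (O − E)² / E
  red: (131 − 154.6875)² / 154.6875 = 3.6273
  sandy: (124 − 103.125)² / 103.125 = 4.2256
  white: (20 − 17.1875)² / 17.1875 = 0.4602
χ² = 3.6273 + 4.2256 + 0.4602 = 8.3131 ≈ 8.313

8.313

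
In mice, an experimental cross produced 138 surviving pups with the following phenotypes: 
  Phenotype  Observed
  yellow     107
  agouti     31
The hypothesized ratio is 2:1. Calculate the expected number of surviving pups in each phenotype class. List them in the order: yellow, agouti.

Under the 2:1 hypothesis (Σ ratio = 3, N = 138):
  yellow: 138 × 2/3 = 92
  agouti: 138 × 1/3 = 46

92, 46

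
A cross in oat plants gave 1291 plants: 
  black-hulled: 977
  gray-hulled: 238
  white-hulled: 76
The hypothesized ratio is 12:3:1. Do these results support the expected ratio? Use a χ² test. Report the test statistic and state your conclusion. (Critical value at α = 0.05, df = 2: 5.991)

Total ratio parts = 16. Expected numbers out of 1291:
  black-hulled: 1291 × 12/16 = 968.25
  gray-hulled: 1291 × 3/16 = 242.0625
  white-hulled: 1291 × 1/16 = 80.6875
χ² = Σ (O − E)² / E
  black-hulled: (977 − 968.25)² / 968.25 = 0.0791
  gray-hulled: (238 − 242.0625)² / 242.0625 = 0.0682
  white-hulled: (76 − 80.6875)² / 80.6875 = 0.2723
χ² = 0.0791 + 0.0682 + 0.2723 = 0.4196 ≈ 0.420
Degrees of freedom = 3 − 1 = 2; critical value at α = 0.05 is 5.991.
Since 0.420 < 5.991, we fail to reject the null hypothesis — the data are consistent with the 12:3:1 ratio.

0.420; consistent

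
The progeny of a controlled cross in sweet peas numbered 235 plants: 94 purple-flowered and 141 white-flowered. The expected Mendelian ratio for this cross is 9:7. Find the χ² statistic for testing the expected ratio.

25.216

Under the 9:7 hypothesis (Σ ratio = 16, N = 235):
  purple-flowered: 235 × 9/16 = 132.1875
  white-flowered: 235 × 7/16 = 102.8125
χ² = Σ (O − E)² / E
  purple-flowered: (94 − 132.1875)² / 132.1875 = 11.0319
  white-flowered: (141 − 102.8125)² / 102.8125 = 14.1839
χ² = 11.0319 + 14.1839 = 25.2158 ≈ 25.216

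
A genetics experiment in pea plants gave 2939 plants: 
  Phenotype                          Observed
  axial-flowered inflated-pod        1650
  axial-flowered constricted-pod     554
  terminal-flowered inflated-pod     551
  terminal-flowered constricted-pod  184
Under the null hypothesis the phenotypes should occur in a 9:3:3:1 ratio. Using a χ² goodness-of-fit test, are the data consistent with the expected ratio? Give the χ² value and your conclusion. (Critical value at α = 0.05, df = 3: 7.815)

The 9:3:3:1 ratio has 16 parts, so with N = 2939 the expected counts are:
  axial-flowered inflated-pod: 2939 × 9/16 = 1653.1875
  axial-flowered constricted-pod: 2939 × 3/16 = 551.0625
  terminal-flowered inflated-pod: 2939 × 3/16 = 551.0625
  terminal-flowered constricted-pod: 2939 × 1/16 = 183.6875
χ² = Σ (O − E)² / E
  axial-flowered inflated-pod: (1650 − 1653.1875)² / 1653.1875 = 0.0061
  axial-flowered constricted-pod: (554 − 551.0625)² / 551.0625 = 0.0157
  terminal-flowered inflated-pod: (551 − 551.0625)² / 551.0625 = 0.0000
  terminal-flowered constricted-pod: (184 − 183.6875)² / 183.6875 = 0.0005
χ² = 0.0061 + 0.0157 + 0.0000 + 0.0005 = 0.0223 ≈ 0.022
Degrees of freedom = 4 − 1 = 3; critical value at α = 0.05 is 7.815.
Since 0.022 < 7.815, we fail to reject the null hypothesis — the data are consistent with the 9:3:3:1 ratio.

0.022; consistent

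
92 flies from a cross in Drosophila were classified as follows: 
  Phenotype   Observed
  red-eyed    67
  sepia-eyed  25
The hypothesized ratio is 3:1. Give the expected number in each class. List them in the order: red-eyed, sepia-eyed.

The 3:1 ratio has 4 parts, so with N = 92 the expected counts are:
  red-eyed: 92 × 3/4 = 69
  sepia-eyed: 92 × 1/4 = 23

69, 23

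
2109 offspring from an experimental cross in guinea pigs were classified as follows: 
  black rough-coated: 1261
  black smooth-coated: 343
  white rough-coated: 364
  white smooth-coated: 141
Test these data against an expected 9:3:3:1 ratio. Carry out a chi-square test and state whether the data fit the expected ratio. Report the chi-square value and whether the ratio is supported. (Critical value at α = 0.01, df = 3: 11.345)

14.795; not consistent

The 9:3:3:1 ratio has 16 parts, so with N = 2109 the expected counts are:
  black rough-coated: 2109 × 9/16 = 1186.3125
  black smooth-coated: 2109 × 3/16 = 395.4375
  white rough-coated: 2109 × 3/16 = 395.4375
  white smooth-coated: 2109 × 1/16 = 131.8125
χ² = Σ (O − E)² / E
  black rough-coated: (1261 − 1186.3125)² / 1186.3125 = 4.7022
  black smooth-coated: (343 − 395.4375)² / 395.4375 = 6.9535
  white rough-coated: (364 − 395.4375)² / 395.4375 = 2.4993
  white smooth-coated: (141 − 131.8125)² / 131.8125 = 0.6404
χ² = 4.7022 + 6.9535 + 2.4993 + 0.6404 = 14.7954 ≈ 14.795
Degrees of freedom = 4 − 1 = 3; critical value at α = 0.01 is 11.345.
Since 14.795 > 11.345, we reject the null hypothesis — the data do not fit the 9:3:3:1 ratio.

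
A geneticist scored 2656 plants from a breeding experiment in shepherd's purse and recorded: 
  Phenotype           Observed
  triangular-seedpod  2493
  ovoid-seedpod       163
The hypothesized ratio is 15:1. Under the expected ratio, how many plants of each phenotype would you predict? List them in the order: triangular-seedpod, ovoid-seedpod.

The 15:1 ratio has 16 parts, so with N = 2656 the expected counts are:
  triangular-seedpod: 2656 × 15/16 = 2490
  ovoid-seedpod: 2656 × 1/16 = 166

2490, 166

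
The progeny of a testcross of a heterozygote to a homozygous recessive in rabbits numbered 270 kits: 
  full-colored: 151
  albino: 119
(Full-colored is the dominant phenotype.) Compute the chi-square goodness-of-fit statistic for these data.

A testcross of a heterozygote (Aa × aa) gives a 1:1 phenotypic ratio.
Under the 1:1 hypothesis (Σ ratio = 2, N = 270):
  full-colored: 270 × 1/2 = 135
  albino: 270 × 1/2 = 135
χ² = Σ (O − E)² / E
  full-colored: (151 − 135)² / 135 = 1.8963
  albino: (119 − 135)² / 135 = 1.8963
χ² = 1.8963 + 1.8963 = 3.7926 ≈ 3.793

3.793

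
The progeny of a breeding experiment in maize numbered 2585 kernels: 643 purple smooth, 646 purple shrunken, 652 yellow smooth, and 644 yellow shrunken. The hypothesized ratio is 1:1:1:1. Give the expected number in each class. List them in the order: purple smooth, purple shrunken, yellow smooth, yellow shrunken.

646.25, 646.25, 646.25, 646.25

Total ratio parts = 4. Expected numbers out of 2585:
  purple smooth: 2585 × 1/4 = 646.25
  purple shrunken: 2585 × 1/4 = 646.25
  yellow smooth: 2585 × 1/4 = 646.25
  yellow shrunken: 2585 × 1/4 = 646.25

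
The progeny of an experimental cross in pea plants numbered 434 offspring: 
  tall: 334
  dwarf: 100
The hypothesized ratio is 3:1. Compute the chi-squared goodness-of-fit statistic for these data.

Expected counts for N = 434 under a 3:1 ratio (total parts = 4):
  tall: 434 × 3/4 = 325.5
  dwarf: 434 × 1/4 = 108.5
χ² = Σ (O − E)² / E
  tall: (334 − 325.5)² / 325.5 = 0.2220
  dwarf: (100 − 108.5)² / 108.5 = 0.6659
χ² = 0.2220 + 0.6659 = 0.8879 ≈ 0.888

0.888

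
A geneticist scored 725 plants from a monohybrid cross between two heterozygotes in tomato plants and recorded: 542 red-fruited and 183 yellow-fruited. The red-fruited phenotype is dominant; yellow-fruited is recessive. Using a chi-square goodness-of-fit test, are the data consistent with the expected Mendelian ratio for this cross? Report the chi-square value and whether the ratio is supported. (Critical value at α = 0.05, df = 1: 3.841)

For a monohybrid cross between heterozygotes with complete dominance, the expected phenotypic ratio is 3:1.
Expected counts for N = 725 under a 3:1 ratio (total parts = 4):
  red-fruited: 725 × 3/4 = 543.75
  yellow-fruited: 725 × 1/4 = 181.25
χ² = Σ (O − E)² / E
  red-fruited: (542 − 543.75)² / 543.75 = 0.0056
  yellow-fruited: (183 − 181.25)² / 181.25 = 0.0169
χ² = 0.0056 + 0.0169 = 0.0225 ≈ 0.023
Degrees of freedom = 2 − 1 = 1; critical value at α = 0.05 is 3.841.
Since 0.023 < 3.841, we fail to reject the null hypothesis — the data are consistent with the 3:1 ratio.

0.023; consistent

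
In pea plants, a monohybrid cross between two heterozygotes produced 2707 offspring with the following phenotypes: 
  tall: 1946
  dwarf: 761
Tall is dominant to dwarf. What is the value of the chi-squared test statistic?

13.985

For a monohybrid cross between heterozygotes with complete dominance, the expected phenotypic ratio is 3:1.
The 3:1 ratio has 4 parts, so with N = 2707 the expected counts are:
  tall: 2707 × 3/4 = 2030.25
  dwarf: 2707 × 1/4 = 676.75
χ² = Σ (O − E)² / E
  tall: (1946 − 2030.25)² / 2030.25 = 3.4962
  dwarf: (761 − 676.75)² / 676.75 = 10.4885
χ² = 3.4962 + 10.4885 = 13.9847 ≈ 13.985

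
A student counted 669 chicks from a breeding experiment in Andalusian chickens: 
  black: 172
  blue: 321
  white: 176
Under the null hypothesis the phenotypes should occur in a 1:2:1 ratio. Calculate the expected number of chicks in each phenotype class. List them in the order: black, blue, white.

Total ratio parts = 4. Expected numbers out of 669:
  black: 669 × 1/4 = 167.25
  blue: 669 × 2/4 = 334.5
  white: 669 × 1/4 = 167.25

167.25, 334.5, 167.25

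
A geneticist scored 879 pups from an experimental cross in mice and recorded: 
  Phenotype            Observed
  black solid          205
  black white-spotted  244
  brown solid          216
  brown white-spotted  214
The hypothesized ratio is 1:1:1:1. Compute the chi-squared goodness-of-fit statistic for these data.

3.881

Total ratio parts = 4. Expected numbers out of 879:
  black solid: 879 × 1/4 = 219.75
  black white-spotted: 879 × 1/4 = 219.75
  brown solid: 879 × 1/4 = 219.75
  brown white-spotted: 879 × 1/4 = 219.75
χ² = Σ (O − E)² / E
  black solid: (205 − 219.75)² / 219.75 = 0.9900
  black white-spotted: (244 − 219.75)² / 219.75 = 2.6761
  brown solid: (216 − 219.75)² / 219.75 = 0.0640
  brown white-spotted: (214 − 219.75)² / 219.75 = 0.1505
χ² = 0.9900 + 2.6761 + 0.0640 + 0.1505 = 3.8806 ≈ 3.881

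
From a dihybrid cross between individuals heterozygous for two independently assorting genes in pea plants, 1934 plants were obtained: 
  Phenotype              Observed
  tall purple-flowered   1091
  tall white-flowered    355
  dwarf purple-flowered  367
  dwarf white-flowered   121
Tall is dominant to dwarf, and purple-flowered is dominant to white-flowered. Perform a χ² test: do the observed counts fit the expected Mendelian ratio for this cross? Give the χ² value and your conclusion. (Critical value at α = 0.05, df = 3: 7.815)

A dihybrid F₂ with independent assortment and complete dominance at both loci gives a 9:3:3:1 phenotypic ratio.
Under the 9:3:3:1 hypothesis (Σ ratio = 16, N = 1934):
  tall purple-flowered: 1934 × 9/16 = 1087.875
  tall white-flowered: 1934 × 3/16 = 362.625
  dwarf purple-flowered: 1934 × 3/16 = 362.625
  dwarf white-flowered: 1934 × 1/16 = 120.875
χ² = Σ (O − E)² / E
  tall purple-flowered: (1091 − 1087.875)² / 1087.875 = 0.0090
  tall white-flowered: (355 − 362.625)² / 362.625 = 0.1603
  dwarf purple-flowered: (367 − 362.625)² / 362.625 = 0.0528
  dwarf white-flowered: (121 − 120.875)² / 120.875 = 0.0001
χ² = 0.0090 + 0.1603 + 0.0528 + 0.0001 = 0.2222 ≈ 0.222
Degrees of freedom = 4 − 1 = 3; critical value at α = 0.05 is 7.815.
Since 0.222 < 7.815, we fail to reject the null hypothesis — the data are consistent with the 9:3:3:1 ratio.

0.222; consistent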